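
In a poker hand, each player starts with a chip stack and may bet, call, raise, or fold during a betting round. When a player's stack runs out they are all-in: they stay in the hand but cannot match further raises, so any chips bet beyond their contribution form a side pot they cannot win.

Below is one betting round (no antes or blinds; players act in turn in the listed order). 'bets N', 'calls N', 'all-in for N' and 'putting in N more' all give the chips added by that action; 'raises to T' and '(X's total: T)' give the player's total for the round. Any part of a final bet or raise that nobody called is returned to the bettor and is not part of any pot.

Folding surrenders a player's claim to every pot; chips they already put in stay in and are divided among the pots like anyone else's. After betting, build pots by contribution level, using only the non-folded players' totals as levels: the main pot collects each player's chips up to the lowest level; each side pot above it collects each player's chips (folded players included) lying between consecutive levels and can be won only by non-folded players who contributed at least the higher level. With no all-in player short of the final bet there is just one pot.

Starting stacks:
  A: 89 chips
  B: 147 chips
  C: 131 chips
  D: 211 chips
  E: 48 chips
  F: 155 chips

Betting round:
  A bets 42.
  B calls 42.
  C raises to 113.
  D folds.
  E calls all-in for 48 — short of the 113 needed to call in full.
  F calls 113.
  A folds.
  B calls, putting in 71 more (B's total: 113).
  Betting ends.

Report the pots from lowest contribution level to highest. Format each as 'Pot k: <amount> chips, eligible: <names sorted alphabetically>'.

Contributions: A=42, B=113, C=113, E=48, F=113
Folded: A, D
Pot levels (distinct totals of non-folded players): 48, 113
Layer 1-48: A 42 + B 48 + C 48 + E 48 + F 48 = 234 chips; eligible B, C, E, F
Layer 49-113: 65 each from B, C, F = 65*3 = 195 chips; eligible B, C, F

Pot 1: 234 chips, eligible: B, C, E, F
Pot 2: 195 chips, eligible: B, C, F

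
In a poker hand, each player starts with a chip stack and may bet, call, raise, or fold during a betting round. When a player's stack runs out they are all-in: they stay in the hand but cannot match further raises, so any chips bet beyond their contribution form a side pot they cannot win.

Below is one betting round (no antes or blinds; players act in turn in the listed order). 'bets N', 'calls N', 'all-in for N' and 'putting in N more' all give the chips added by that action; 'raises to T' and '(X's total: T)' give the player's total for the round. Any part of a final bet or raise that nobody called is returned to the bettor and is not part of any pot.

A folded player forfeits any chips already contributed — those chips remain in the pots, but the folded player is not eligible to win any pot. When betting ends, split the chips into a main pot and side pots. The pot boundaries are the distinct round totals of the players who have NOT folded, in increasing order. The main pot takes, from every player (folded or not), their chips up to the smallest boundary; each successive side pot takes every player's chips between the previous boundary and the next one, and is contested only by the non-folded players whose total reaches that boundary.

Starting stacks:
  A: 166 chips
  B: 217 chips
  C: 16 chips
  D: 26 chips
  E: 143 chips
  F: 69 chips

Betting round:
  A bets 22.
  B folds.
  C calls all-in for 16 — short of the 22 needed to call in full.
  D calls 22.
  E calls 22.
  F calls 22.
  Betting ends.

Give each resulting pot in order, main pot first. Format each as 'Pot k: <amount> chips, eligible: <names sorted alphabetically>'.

Contributions: A=22, C=16, D=22, E=22, F=22
Folded: B
Pot levels (distinct totals of non-folded players): 16, 22
Layer 1-16: 16 each from A, C, D, E, F = 16*5 = 80 chips; eligible A, C, D, E, F
Layer 17-22: 6 each from A, D, E, F = 6*4 = 24 chips; eligible A, D, E, F

Pot 1: 80 chips, eligible: A, C, D, E, F
Pot 2: 24 chips, eligible: A, D, E, F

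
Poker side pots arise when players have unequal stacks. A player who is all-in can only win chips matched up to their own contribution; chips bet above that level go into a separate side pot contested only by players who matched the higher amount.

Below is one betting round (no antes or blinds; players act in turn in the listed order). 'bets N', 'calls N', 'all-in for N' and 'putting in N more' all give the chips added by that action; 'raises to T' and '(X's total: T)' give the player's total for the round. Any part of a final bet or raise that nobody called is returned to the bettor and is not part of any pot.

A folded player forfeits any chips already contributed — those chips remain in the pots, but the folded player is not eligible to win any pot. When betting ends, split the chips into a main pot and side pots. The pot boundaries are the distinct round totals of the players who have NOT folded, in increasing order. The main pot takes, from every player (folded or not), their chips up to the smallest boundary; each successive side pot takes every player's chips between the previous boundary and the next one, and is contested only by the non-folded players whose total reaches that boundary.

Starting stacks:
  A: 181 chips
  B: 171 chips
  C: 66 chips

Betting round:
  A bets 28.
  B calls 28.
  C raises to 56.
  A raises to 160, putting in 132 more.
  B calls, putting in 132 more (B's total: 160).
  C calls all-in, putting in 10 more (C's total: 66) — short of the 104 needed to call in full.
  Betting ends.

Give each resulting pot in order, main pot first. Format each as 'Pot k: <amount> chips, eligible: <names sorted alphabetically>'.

Contributions: A=160, B=160, C=66
Pot levels (distinct totals of non-folded players): 66, 160
Layer 1-66: 66 each from A, B, C = 66*3 = 198 chips; eligible A, B, C
Layer 67-160: 94 each from A, B = 94*2 = 188 chips; eligible A, B

Pot 1: 198 chips, eligible: A, B, C
Pot 2: 188 chips, eligible: A, B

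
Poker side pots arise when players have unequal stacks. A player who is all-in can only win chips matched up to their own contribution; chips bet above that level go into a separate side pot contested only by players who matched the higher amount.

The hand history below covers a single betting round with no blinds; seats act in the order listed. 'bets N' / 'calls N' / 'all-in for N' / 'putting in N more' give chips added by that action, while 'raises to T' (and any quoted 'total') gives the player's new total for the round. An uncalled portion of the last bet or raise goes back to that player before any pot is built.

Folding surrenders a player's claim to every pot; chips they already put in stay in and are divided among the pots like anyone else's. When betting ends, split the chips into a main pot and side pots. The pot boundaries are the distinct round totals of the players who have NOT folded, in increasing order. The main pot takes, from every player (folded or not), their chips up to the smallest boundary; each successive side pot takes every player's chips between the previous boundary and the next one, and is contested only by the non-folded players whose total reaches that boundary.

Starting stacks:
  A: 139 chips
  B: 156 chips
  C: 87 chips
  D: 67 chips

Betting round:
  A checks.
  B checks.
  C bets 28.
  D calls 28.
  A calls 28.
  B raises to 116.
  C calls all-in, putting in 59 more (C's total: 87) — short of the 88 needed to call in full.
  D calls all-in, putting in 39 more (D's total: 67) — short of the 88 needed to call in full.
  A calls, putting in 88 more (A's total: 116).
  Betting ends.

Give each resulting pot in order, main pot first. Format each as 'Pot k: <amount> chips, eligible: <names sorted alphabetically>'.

Pot 1: 268 chips, eligible: A, B, C, D
Pot 2: 60 chips, eligible: A, B, C
Pot 3: 58 chips, eligible: A, B

Derivation:
Contributions: A=116, B=116, C=87, D=67
Pot levels (distinct totals of non-folded players): 67, 87, 116
Layer 1-67: 67 each from A, B, C, D = 67*4 = 268 chips; eligible A, B, C, D
Layer 68-87: 20 each from A, B, C = 20*3 = 60 chips; eligible A, B, C
Layer 88-116: 29 each from A, B = 29*2 = 58 chips; eligible A, B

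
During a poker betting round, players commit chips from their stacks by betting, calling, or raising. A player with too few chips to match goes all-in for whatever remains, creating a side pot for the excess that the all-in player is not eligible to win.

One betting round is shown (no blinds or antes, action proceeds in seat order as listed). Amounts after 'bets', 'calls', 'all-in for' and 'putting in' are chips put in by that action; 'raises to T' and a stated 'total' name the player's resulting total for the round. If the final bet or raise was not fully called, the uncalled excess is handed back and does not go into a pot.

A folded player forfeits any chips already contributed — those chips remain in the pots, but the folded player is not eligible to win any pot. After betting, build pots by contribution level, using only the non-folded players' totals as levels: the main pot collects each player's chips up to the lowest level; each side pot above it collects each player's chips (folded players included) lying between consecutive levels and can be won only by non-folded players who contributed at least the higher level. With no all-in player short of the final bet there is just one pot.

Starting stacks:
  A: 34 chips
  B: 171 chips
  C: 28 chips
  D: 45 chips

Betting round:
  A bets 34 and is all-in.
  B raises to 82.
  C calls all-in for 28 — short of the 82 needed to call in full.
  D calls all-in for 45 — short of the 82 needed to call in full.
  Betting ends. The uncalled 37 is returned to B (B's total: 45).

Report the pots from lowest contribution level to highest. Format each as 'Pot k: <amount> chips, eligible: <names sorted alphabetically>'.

Contributions (after 37 returned to B): A=34, B=45, C=28, D=45
Pot levels (distinct totals of non-folded players): 28, 34, 45
Layer 1-28: 28 each from A, B, C, D = 28*4 = 112 chips; eligible A, B, C, D
Layer 29-34: 6 each from A, B, D = 6*3 = 18 chips; eligible A, B, D
Layer 35-45: 11 each from B, D = 11*2 = 22 chips; eligible B, D

Pot 1: 112 chips, eligible: A, B, C, D
Pot 2: 18 chips, eligible: A, B, D
Pot 3: 22 chips, eligible: B, D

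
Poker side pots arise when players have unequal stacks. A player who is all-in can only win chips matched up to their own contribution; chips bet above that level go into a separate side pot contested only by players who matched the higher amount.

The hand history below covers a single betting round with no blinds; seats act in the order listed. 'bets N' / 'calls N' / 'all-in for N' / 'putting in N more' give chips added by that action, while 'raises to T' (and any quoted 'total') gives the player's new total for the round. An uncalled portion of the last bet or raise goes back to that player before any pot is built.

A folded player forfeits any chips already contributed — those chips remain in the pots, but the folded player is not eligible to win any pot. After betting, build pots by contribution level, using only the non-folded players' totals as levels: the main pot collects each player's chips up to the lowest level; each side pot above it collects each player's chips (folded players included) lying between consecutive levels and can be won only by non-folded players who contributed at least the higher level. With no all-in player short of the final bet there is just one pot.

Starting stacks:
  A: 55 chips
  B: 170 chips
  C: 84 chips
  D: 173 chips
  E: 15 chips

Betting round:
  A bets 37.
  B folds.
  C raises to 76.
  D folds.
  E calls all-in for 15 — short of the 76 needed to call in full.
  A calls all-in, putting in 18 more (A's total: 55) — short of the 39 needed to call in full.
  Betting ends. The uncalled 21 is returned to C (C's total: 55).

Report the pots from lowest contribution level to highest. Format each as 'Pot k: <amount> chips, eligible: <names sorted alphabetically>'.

Contributions (after 21 returned to C): A=55, C=55, E=15
Folded: B, D
Pot levels (distinct totals of non-folded players): 15, 55
Layer 1-15: 15 each from A, C, E = 15*3 = 45 chips; eligible A, C, E
Layer 16-55: 40 each from A, C = 40*2 = 80 chips; eligible A, C

Pot 1: 45 chips, eligible: A, C, E
Pot 2: 80 chips, eligible: A, C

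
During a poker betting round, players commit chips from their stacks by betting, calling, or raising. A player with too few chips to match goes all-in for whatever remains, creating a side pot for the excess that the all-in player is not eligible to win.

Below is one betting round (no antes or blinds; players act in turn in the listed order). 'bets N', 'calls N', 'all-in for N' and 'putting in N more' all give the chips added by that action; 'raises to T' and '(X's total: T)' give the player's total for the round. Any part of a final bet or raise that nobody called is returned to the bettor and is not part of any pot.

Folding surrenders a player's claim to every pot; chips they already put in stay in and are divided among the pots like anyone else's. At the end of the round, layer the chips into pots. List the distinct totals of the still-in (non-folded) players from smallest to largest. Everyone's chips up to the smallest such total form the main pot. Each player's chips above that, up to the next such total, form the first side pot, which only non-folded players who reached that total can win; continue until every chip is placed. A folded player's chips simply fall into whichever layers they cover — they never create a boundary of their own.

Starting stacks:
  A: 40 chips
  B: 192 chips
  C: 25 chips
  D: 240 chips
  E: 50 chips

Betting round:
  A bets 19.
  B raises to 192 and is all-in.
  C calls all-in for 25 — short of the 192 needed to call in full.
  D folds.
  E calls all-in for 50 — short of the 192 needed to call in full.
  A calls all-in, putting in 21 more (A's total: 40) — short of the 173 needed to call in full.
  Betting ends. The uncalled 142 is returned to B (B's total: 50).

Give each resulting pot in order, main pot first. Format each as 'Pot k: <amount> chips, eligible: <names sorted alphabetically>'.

Pot 1: 100 chips, eligible: A, B, C, E
Pot 2: 45 chips, eligible: A, B, E
Pot 3: 20 chips, eligible: B, E

Derivation:
Contributions (after 142 returned to B): A=40, B=50, C=25, E=50
Folded: D
Pot levels (distinct totals of non-folded players): 25, 40, 50
Layer 1-25: 25 each from A, B, C, E = 25*4 = 100 chips; eligible A, B, C, E
Layer 26-40: 15 each from A, B, E = 15*3 = 45 chips; eligible A, B, E
Layer 41-50: 10 each from B, E = 10*2 = 20 chips; eligible B, E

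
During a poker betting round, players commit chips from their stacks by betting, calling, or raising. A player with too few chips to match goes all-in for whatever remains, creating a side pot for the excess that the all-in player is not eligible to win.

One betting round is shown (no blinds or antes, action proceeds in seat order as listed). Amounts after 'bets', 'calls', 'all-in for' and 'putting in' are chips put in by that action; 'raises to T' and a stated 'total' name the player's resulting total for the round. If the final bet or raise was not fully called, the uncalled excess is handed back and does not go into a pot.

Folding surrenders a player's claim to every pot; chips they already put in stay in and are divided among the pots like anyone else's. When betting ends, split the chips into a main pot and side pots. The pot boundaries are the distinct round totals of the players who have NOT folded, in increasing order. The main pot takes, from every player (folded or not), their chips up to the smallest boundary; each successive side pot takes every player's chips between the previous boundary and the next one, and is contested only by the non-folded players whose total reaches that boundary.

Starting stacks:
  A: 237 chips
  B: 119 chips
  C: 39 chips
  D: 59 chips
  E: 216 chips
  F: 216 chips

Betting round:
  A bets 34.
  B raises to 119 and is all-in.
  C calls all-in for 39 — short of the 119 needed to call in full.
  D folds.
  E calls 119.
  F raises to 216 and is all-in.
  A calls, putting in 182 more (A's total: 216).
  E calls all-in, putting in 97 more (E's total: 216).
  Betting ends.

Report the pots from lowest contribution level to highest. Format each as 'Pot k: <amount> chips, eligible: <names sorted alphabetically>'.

Pot 1: 195 chips, eligible: A, B, C, E, F
Pot 2: 320 chips, eligible: A, B, E, F
Pot 3: 291 chips, eligible: A, E, F

Derivation:
Contributions: A=216, B=119, C=39, E=216, F=216
Folded: D
Pot levels (distinct totals of non-folded players): 39, 119, 216
Layer 1-39: 39 each from A, B, C, E, F = 39*5 = 195 chips; eligible A, B, C, E, F
Layer 40-119: 80 each from A, B, E, F = 80*4 = 320 chips; eligible A, B, E, F
Layer 120-216: 97 each from A, E, F = 97*3 = 291 chips; eligible A, E, F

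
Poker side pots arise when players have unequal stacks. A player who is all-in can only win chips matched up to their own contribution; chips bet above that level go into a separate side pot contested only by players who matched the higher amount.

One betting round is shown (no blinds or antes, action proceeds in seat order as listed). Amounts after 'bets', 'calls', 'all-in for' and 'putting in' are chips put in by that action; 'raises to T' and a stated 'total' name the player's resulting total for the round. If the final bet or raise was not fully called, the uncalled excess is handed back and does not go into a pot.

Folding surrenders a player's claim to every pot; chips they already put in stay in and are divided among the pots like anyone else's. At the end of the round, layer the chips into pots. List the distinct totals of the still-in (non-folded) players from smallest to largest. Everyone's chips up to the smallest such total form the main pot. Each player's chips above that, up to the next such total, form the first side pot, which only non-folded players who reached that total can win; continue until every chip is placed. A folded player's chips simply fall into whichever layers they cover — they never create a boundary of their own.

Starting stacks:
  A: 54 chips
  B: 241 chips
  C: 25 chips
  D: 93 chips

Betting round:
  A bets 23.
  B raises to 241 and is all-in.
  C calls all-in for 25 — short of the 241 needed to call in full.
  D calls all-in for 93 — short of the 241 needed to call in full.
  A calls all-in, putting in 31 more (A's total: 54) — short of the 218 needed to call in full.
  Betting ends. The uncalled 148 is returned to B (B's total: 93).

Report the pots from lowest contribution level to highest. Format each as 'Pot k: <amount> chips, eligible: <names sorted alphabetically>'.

Pot 1: 100 chips, eligible: A, B, C, D
Pot 2: 87 chips, eligible: A, B, D
Pot 3: 78 chips, eligible: B, D

Derivation:
Contributions (after 148 returned to B): A=54, B=93, C=25, D=93
Pot levels (distinct totals of non-folded players): 25, 54, 93
Layer 1-25: 25 each from A, B, C, D = 25*4 = 100 chips; eligible A, B, C, D
Layer 26-54: 29 each from A, B, D = 29*3 = 87 chips; eligible A, B, D
Layer 55-93: 39 each from B, D = 39*2 = 78 chips; eligible B, D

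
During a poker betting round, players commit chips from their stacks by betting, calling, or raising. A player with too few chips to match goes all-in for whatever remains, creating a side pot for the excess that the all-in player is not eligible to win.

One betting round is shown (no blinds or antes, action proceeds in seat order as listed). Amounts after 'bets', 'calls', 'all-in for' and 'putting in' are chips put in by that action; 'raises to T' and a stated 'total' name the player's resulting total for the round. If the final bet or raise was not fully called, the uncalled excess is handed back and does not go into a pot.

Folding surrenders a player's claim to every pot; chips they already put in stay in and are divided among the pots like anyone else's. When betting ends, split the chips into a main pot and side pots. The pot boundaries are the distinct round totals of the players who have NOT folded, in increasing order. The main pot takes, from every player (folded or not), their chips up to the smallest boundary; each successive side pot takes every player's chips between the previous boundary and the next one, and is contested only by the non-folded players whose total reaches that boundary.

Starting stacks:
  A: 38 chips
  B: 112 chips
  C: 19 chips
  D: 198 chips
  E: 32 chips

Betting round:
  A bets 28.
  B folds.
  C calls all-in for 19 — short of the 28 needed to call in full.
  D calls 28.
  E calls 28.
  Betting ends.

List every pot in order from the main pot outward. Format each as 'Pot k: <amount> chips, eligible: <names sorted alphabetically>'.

Contributions: A=28, C=19, D=28, E=28
Folded: B
Pot levels (distinct totals of non-folded players): 19, 28
Layer 1-19: 19 each from A, C, D, E = 19*4 = 76 chips; eligible A, C, D, E
Layer 20-28: 9 each from A, D, E = 9*3 = 27 chips; eligible A, D, E

Pot 1: 76 chips, eligible: A, C, D, E
Pot 2: 27 chips, eligible: A, D, E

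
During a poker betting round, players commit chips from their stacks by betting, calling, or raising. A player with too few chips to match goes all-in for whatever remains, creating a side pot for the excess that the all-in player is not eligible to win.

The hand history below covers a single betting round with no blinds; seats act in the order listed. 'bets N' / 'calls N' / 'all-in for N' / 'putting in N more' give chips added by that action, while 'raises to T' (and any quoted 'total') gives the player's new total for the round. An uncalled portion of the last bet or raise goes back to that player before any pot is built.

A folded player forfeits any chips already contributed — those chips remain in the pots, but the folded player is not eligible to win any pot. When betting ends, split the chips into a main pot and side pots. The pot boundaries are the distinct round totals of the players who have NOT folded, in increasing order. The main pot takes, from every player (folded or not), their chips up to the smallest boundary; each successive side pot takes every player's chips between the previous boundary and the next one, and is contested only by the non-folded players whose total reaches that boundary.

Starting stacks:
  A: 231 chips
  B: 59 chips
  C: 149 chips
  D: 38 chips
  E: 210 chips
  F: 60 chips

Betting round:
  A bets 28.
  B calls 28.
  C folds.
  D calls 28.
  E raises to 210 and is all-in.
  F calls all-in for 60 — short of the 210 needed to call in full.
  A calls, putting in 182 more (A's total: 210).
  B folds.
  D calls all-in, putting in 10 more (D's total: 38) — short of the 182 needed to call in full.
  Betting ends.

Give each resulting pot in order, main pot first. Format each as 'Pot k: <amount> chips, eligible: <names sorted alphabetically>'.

Pot 1: 180 chips, eligible: A, D, E, F
Pot 2: 66 chips, eligible: A, E, F
Pot 3: 300 chips, eligible: A, E

Derivation:
Contributions: A=210, B=28, D=38, E=210, F=60
Folded: B, C
Pot levels (distinct totals of non-folded players): 38, 60, 210
Layer 1-38: A 38 + B 28 + D 38 + E 38 + F 38 = 180 chips; eligible A, D, E, F
Layer 39-60: 22 each from A, E, F = 22*3 = 66 chips; eligible A, E, F
Layer 61-210: 150 each from A, E = 150*2 = 300 chips; eligible A, E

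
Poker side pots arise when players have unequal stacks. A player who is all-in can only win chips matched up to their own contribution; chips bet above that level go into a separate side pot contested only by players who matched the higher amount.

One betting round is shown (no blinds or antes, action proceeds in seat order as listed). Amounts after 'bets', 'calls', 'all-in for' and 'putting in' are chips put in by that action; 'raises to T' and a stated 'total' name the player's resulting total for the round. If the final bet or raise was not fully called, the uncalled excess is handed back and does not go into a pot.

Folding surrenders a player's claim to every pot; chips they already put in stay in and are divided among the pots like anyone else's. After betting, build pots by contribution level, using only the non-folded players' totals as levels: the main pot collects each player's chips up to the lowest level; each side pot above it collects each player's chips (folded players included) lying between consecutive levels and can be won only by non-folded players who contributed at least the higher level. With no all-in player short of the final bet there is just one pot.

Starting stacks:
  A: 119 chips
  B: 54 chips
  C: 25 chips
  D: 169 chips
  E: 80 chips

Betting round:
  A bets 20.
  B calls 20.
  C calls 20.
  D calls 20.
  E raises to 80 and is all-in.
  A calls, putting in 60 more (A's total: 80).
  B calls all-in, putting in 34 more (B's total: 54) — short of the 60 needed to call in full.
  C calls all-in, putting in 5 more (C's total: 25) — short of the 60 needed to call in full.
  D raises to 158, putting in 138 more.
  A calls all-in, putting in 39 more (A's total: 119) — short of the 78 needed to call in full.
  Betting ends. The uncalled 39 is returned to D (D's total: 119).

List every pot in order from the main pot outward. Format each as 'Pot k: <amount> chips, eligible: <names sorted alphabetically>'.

Contributions (after 39 returned to D): A=119, B=54, C=25, D=119, E=80
Pot levels (distinct totals of non-folded players): 25, 54, 80, 119
Layer 1-25: 25 each from A, B, C, D, E = 25*5 = 125 chips; eligible A, B, C, D, E
Layer 26-54: 29 each from A, B, D, E = 29*4 = 116 chips; eligible A, B, D, E
Layer 55-80: 26 each from A, D, E = 26*3 = 78 chips; eligible A, D, E
Layer 81-119: 39 each from A, D = 39*2 = 78 chips; eligible A, D

Pot 1: 125 chips, eligible: A, B, C, D, E
Pot 2: 116 chips, eligible: A, B, D, E
Pot 3: 78 chips, eligible: A, D, E
Pot 4: 78 chips, eligible: A, D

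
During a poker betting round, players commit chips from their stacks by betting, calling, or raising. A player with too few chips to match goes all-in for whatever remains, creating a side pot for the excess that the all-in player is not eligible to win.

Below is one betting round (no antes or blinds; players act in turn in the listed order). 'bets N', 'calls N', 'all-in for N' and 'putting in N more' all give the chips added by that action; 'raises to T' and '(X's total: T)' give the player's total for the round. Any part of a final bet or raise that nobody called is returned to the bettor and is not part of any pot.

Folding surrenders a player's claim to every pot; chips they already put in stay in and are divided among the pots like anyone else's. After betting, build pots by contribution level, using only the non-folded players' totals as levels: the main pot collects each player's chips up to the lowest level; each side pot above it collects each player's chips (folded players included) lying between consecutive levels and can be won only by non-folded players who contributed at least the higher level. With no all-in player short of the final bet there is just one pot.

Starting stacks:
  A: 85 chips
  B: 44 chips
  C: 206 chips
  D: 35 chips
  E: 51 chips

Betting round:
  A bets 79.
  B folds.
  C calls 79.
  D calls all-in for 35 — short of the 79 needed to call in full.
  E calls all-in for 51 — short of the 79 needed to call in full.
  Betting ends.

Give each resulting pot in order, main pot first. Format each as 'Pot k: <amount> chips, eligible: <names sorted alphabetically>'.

Contributions: A=79, C=79, D=35, E=51
Folded: B
Pot levels (distinct totals of non-folded players): 35, 51, 79
Layer 1-35: 35 each from A, C, D, E = 35*4 = 140 chips; eligible A, C, D, E
Layer 36-51: 16 each from A, C, E = 16*3 = 48 chips; eligible A, C, E
Layer 52-79: 28 each from A, C = 28*2 = 56 chips; eligible A, C

Pot 1: 140 chips, eligible: A, C, D, E
Pot 2: 48 chips, eligible: A, C, E
Pot 3: 56 chips, eligible: A, C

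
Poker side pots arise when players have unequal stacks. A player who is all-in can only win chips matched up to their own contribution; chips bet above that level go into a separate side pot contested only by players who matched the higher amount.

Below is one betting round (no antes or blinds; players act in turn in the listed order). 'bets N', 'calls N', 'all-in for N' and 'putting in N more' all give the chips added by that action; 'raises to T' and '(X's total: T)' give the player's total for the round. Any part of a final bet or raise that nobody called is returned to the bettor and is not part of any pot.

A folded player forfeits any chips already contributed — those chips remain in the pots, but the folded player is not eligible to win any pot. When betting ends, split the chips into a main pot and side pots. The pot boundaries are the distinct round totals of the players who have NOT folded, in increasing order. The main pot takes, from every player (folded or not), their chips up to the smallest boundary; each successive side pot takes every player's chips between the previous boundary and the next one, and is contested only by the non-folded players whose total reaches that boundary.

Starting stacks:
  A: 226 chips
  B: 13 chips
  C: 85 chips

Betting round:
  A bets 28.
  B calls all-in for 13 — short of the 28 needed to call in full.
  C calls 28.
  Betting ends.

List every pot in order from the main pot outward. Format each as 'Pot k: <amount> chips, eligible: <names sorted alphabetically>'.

Pot 1: 39 chips, eligible: A, B, C
Pot 2: 30 chips, eligible: A, C

Derivation:
Contributions: A=28, B=13, C=28
Pot levels (distinct totals of non-folded players): 13, 28
Layer 1-13: 13 each from A, B, C = 13*3 = 39 chips; eligible A, B, C
Layer 14-28: 15 each from A, C = 15*2 = 30 chips; eligible A, C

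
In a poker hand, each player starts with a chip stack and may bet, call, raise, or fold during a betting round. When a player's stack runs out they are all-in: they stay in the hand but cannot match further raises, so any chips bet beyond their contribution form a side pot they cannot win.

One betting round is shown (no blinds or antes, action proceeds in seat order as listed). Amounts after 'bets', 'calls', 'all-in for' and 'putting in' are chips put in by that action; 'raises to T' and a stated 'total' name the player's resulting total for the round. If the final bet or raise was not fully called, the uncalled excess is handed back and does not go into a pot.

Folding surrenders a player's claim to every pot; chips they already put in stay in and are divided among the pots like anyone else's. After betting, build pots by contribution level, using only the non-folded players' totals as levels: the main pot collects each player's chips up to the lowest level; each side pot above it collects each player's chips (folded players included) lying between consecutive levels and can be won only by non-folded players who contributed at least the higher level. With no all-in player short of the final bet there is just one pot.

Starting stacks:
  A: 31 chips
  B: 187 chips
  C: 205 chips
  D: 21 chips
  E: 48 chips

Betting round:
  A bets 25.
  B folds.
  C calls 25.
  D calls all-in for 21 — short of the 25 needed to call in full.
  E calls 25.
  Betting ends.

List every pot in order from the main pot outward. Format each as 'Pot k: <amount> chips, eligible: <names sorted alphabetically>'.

Pot 1: 84 chips, eligible: A, C, D, E
Pot 2: 12 chips, eligible: A, C, E

Derivation:
Contributions: A=25, C=25, D=21, E=25
Folded: B
Pot levels (distinct totals of non-folded players): 21, 25
Layer 1-21: 21 each from A, C, D, E = 21*4 = 84 chips; eligible A, C, D, E
Layer 22-25: 4 each from A, C, E = 4*3 = 12 chips; eligible A, C, E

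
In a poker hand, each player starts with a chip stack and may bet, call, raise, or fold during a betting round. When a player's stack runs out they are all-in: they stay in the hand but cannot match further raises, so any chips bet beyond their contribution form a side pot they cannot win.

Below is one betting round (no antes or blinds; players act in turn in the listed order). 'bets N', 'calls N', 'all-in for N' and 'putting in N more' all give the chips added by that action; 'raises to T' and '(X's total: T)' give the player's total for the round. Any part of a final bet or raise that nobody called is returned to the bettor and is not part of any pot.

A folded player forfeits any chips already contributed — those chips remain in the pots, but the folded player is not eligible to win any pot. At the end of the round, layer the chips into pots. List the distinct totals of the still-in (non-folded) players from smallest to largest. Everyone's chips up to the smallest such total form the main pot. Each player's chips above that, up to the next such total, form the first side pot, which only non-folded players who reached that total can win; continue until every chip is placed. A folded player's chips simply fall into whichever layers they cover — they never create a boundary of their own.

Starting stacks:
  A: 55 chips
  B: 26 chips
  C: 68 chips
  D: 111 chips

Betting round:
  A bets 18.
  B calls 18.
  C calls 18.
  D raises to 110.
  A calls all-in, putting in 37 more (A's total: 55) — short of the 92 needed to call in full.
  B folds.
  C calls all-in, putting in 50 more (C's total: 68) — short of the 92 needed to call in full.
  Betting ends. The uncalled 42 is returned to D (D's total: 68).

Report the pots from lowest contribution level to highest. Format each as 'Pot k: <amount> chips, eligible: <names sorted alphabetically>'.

Pot 1: 183 chips, eligible: A, C, D
Pot 2: 26 chips, eligible: C, D

Derivation:
Contributions (after 42 returned to D): A=55, B=18, C=68, D=68
Folded: B
Pot levels (distinct totals of non-folded players): 55, 68
Layer 1-55: A 55 + B 18 + C 55 + D 55 = 183 chips; eligible A, C, D
Layer 56-68: 13 each from C, D = 13*2 = 26 chips; eligible C, D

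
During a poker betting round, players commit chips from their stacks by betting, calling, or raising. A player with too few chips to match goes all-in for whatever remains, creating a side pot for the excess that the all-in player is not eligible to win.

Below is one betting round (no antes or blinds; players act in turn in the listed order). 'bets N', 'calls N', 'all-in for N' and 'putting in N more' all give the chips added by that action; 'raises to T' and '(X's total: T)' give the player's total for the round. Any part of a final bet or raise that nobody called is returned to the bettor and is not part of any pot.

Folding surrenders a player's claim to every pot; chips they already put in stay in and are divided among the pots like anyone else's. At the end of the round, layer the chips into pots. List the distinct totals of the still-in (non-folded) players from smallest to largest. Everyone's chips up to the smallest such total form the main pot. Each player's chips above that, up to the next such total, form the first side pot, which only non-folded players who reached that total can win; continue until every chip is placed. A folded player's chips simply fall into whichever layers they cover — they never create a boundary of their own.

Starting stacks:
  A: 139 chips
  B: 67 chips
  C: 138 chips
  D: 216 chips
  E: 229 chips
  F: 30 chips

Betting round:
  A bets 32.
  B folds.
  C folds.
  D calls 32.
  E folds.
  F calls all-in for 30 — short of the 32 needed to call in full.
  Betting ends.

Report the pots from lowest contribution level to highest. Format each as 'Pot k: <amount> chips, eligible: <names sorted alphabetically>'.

Pot 1: 90 chips, eligible: A, D, F
Pot 2: 4 chips, eligible: A, D

Derivation:
Contributions: A=32, D=32, F=30
Folded: B, C, E
Pot levels (distinct totals of non-folded players): 30, 32
Layer 1-30: 30 each from A, D, F = 30*3 = 90 chips; eligible A, D, F
Layer 31-32: 2 each from A, D = 2*2 = 4 chips; eligible A, D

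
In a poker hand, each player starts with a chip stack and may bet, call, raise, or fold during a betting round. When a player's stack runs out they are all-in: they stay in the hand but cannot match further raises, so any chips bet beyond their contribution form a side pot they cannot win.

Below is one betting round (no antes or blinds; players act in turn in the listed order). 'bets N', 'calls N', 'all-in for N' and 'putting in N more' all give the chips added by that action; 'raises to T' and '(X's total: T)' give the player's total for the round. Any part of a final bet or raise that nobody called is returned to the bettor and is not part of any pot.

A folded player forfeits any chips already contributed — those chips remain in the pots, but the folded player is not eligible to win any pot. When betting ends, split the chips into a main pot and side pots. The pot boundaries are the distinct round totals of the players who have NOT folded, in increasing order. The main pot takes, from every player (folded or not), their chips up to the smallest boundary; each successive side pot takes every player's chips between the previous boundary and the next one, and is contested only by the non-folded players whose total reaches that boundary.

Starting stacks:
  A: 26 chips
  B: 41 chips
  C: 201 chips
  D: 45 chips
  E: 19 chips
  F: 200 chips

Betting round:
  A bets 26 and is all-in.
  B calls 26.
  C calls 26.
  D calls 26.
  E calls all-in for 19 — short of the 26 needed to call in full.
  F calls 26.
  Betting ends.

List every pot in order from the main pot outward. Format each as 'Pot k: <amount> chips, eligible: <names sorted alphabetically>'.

Contributions: A=26, B=26, C=26, D=26, E=19, F=26
Pot levels (distinct totals of non-folded players): 19, 26
Layer 1-19: 19 each from A, B, C, D, E, F = 19*6 = 114 chips; eligible A, B, C, D, E, F
Layer 20-26: 7 each from A, B, C, D, F = 7*5 = 35 chips; eligible A, B, C, D, F

Pot 1: 114 chips, eligible: A, B, C, D, E, F
Pot 2: 35 chips, eligible: A, B, C, D, F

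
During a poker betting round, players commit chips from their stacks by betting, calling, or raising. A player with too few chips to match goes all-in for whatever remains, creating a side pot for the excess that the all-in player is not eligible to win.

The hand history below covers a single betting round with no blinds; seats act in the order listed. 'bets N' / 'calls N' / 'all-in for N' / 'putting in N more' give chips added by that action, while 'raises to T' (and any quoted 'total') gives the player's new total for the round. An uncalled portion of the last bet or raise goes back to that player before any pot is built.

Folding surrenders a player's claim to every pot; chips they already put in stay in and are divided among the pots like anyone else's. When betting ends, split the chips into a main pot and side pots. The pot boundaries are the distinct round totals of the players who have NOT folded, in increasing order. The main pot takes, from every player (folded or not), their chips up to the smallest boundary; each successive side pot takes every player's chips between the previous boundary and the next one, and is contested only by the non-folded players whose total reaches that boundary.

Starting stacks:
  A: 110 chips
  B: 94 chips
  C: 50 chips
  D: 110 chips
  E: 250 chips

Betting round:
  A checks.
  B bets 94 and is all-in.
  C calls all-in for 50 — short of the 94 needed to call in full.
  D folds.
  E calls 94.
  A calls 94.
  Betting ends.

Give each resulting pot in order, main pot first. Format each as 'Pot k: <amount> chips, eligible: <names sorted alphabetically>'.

Pot 1: 200 chips, eligible: A, B, C, E
Pot 2: 132 chips, eligible: A, B, E

Derivation:
Contributions: A=94, B=94, C=50, E=94
Folded: D
Pot levels (distinct totals of non-folded players): 50, 94
Layer 1-50: 50 each from A, B, C, E = 50*4 = 200 chips; eligible A, B, C, E
Layer 51-94: 44 each from A, B, E = 44*3 = 132 chips; eligible A, B, E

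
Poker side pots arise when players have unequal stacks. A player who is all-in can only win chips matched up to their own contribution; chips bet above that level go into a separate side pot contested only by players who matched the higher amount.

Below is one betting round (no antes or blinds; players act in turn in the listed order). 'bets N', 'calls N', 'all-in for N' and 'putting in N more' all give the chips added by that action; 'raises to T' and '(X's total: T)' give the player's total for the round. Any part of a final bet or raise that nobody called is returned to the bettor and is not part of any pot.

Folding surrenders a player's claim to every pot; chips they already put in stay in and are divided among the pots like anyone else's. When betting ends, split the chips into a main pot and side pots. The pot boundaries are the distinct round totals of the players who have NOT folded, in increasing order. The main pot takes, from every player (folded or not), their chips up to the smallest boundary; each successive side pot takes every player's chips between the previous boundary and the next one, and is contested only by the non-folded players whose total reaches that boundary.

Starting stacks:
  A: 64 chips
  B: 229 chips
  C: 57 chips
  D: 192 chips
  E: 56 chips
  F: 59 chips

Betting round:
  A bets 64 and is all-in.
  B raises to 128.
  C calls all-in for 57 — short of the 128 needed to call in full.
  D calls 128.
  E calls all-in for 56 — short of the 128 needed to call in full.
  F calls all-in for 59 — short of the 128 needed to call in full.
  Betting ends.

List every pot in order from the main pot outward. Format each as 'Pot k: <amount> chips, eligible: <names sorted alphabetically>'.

Contributions: A=64, B=128, C=57, D=128, E=56, F=59
Pot levels (distinct totals of non-folded players): 56, 57, 59, 64, 128
Layer 1-56: 56 each from A, B, C, D, E, F = 56*6 = 336 chips; eligible A, B, C, D, E, F
Layer 57-57: 1 each from A, B, C, D, F = 1*5 = 5 chips; eligible A, B, C, D, F
Layer 58-59: 2 each from A, B, D, F = 2*4 = 8 chips; eligible A, B, D, F
Layer 60-64: 5 each from A, B, D = 5*3 = 15 chips; eligible A, B, D
Layer 65-128: 64 each from B, D = 64*2 = 128 chips; eligible B, D

Pot 1: 336 chips, eligible: A, B, C, D, E, F
Pot 2: 5 chips, eligible: A, B, C, D, F
Pot 3: 8 chips, eligible: A, B, D, F
Pot 4: 15 chips, eligible: A, B, D
Pot 5: 128 chips, eligible: B, D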